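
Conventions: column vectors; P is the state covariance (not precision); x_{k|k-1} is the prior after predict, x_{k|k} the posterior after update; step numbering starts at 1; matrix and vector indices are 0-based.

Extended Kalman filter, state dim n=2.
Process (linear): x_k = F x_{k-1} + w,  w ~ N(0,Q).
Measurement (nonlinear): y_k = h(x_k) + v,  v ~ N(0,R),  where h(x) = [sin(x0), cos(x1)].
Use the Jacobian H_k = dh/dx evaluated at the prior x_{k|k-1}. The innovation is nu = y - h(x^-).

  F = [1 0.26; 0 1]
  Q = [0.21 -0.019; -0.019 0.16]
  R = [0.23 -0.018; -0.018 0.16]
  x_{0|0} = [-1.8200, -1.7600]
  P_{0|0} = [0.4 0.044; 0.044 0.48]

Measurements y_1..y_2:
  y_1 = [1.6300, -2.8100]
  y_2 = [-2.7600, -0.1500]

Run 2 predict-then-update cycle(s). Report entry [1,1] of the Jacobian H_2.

step 1: x^-=[-2.2776, -1.7600]  P^-=[0.6653 0.1498; 0.1498 0.6400]  H_jac=[-0.6494 0.0000; 0.0000 0.9822]  S=[0.5106 -0.1135; -0.1135 0.7774]  K=[-0.8311 0.0679; -0.0111 0.8070]  nu=[2.3904, -2.6219]  x^+=[-4.4423, -3.9023]  P^+=[0.2962 0.0263; 0.0263 0.1317]
step 2: x^-=[-5.4569, -3.9023]  P^-=[0.5288 0.0415; 0.0415 0.2917]  H_jac=[0.6776 0.0000; 0.0000 -0.6894]  S=[0.4728 -0.0374; -0.0374 0.2986]  K=[0.7578 -0.0010; 0.0063 -0.6726]  nu=[-3.4954, 0.5743]  x^+=[-8.1063, -4.3106]  P^+=[0.2572 0.0200; 0.0200 0.1562]

H_jac[1,1] = -0.6894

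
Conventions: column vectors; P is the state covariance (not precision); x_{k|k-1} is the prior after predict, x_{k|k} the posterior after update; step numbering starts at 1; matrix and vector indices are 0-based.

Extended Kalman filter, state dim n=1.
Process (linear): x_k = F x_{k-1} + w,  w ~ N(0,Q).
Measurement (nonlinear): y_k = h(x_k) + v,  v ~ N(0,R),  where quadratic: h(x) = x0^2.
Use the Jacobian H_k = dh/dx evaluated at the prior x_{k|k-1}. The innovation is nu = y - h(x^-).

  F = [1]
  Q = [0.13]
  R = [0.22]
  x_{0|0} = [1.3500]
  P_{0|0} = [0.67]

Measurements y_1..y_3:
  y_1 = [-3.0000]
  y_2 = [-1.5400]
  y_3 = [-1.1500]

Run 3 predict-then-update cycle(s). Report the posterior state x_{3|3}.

step 1: x^-=[1.3500]  P^-=[0.8000]  H_jac=[2.7000]  S=[6.0520]  K=[0.3569]  nu=[-4.8225]  x^+=[-0.3712]  P^+=[0.0291]
step 2: x^-=[-0.3712]  P^-=[0.1591]  H_jac=[-0.7424]  S=[0.3077]  K=[-0.3838]  nu=[-1.6778]  x^+=[0.2728]  P^+=[0.1138]
step 3: x^-=[0.2728]  P^-=[0.2438]  H_jac=[0.5456]  S=[0.2926]  K=[0.4546]  nu=[-1.2244]  x^+=[-0.2838]  P^+=[0.1833]

x_post = [-0.2838]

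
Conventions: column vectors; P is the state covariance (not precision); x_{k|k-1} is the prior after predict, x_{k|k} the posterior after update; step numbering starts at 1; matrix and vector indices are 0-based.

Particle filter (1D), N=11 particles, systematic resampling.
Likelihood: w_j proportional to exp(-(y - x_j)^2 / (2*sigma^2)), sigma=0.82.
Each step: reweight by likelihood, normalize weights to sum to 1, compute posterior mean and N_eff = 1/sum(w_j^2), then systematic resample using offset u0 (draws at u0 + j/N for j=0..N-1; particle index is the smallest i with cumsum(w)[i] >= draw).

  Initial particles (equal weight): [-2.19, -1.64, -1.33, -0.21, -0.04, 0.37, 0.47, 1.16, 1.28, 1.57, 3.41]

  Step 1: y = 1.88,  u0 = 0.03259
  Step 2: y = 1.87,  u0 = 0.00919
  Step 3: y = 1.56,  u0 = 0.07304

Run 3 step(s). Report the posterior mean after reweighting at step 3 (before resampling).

post_mean = 1.3700

step 1: w=[0.0000, 0.0000, 0.0002, 0.0127, 0.0210, 0.0598, 0.0743, 0.2217, 0.2495, 0.3036, 0.0572]  mean=1.3014  Neff=4.6184  idx=[4, 6, 7, 7, 8, 8, 8, 9, 9, 9, 9]
step 2: w=[0.0086, 0.0301, 0.0889, 0.0889, 0.0999, 0.0999, 0.0999, 0.1210, 0.1210, 0.1210, 0.1210]  mean=1.3633  Neff=9.5015  idx=[1, 2, 3, 4, 5, 6, 7, 8, 8, 9, 10]
step 3: w=[0.0413, 0.0886, 0.0886, 0.0942, 0.0942, 0.0942, 0.0998, 0.0998, 0.0998, 0.0998, 0.0998]  mean=1.3700  Neff=10.6596  idx=[1, 2, 3, 4, 5, 6, 7, 8, 8, 9, 10]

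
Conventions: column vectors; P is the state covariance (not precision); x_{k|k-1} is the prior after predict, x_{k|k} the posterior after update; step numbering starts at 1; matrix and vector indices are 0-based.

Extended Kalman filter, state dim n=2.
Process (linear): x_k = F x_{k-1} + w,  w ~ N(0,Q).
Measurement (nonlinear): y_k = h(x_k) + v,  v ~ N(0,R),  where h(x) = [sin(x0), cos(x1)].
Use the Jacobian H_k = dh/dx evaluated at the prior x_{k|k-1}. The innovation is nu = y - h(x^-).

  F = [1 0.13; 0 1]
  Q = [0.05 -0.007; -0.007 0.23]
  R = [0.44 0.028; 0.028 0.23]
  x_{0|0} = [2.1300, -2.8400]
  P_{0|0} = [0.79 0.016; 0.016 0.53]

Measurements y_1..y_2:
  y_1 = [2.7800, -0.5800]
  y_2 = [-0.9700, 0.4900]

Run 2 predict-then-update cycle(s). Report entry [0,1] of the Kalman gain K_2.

K[0,1] = 0.0209

step 1: x^-=[1.7608, -2.8400]  P^-=[0.8531 0.0779; 0.0779 0.7600]  H_jac=[-0.1889 0.0000; 0.0000 0.2970]  S=[0.4704 0.0236; 0.0236 0.2971]  K=[-0.3478 0.1056; -0.0697 0.7655]  nu=[1.7980, 0.3749]  x^+=[1.1750, -2.6784]  P^+=[0.7946 0.0490; 0.0490 0.5862]
step 2: x^-=[0.8268, -2.6784]  P^-=[0.8673 0.1182; 0.1182 0.8162]  H_jac=[0.6772 0.0000; 0.0000 0.4468]  S=[0.8377 0.0638; 0.0638 0.3929]  K=[0.6995 0.0209; 0.0252 0.9240]  nu=[-1.7058, 1.3846]  x^+=[-0.3375, -1.4420]  P^+=[0.4553 0.0546; 0.0546 0.4772]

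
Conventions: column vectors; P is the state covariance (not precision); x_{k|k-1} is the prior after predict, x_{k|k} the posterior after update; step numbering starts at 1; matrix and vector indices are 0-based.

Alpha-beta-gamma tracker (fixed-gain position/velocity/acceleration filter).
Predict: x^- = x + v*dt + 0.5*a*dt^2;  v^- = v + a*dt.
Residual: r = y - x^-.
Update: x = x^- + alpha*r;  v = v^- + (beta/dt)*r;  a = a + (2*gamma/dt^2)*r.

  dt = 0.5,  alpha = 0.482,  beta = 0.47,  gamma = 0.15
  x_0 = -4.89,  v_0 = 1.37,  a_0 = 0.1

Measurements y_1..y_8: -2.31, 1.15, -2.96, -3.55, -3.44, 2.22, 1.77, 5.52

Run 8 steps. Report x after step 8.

x_post = 4.0982

step 1: x_pred=-4.1925  r=1.8825  x^+=-3.2851  v^+=3.1895  a^+=2.3590
step 2: x_pred=-1.3955  r=2.5455  x^+=-0.1686  v^+=6.7618  a^+=5.4136
step 3: x_pred=3.8890  r=-6.8490  x^+=0.5878  v^+=3.0305  a^+=-2.8053
step 4: x_pred=1.7524  r=-5.3024  x^+=-0.8034  v^+=-3.3564  a^+=-9.1681
step 5: x_pred=-3.6276  r=0.1876  x^+=-3.5372  v^+=-7.7641  a^+=-8.9431
step 6: x_pred=-8.5371  r=10.7571  x^+=-3.3522  v^+=-2.1240  a^+=3.9655
step 7: x_pred=-3.9185  r=5.6885  x^+=-1.1766  v^+=5.2059  a^+=10.7917
step 8: x_pred=2.7753  r=2.7447  x^+=4.0982  v^+=13.1818  a^+=14.0853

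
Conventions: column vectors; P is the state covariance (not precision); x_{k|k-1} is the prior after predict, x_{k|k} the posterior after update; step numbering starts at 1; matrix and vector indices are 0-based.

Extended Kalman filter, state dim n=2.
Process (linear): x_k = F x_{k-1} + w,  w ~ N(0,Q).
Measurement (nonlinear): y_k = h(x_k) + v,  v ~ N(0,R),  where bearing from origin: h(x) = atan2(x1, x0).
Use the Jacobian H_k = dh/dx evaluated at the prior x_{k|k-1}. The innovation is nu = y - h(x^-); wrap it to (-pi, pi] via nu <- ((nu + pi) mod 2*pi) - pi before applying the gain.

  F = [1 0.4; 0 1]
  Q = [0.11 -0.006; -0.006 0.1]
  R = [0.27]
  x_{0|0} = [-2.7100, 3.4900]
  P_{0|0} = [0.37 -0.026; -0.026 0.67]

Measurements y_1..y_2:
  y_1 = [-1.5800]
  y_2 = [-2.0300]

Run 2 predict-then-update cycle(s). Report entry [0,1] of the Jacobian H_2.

H_jac[0,1] = -0.2037

step 1: x^-=[-1.3140, 3.4900]  P^-=[0.5664 0.2360; 0.2360 0.7700]  H_jac=[-0.2510 -0.0945]  S=[0.3237]  K=[-0.5079; -0.4077]  nu=[2.7723]  x^+=[-2.7222, 2.3598]  P^+=[0.4829 0.1690; 0.1690 0.7162]
step 2: x^-=[-1.7783, 2.3598]  P^-=[0.8426 0.4494; 0.4494 0.8162]  H_jac=[-0.2703 -0.2037]  S=[0.4149]  K=[-0.7696; -0.6935]  nu=[2.0366]  x^+=[-3.3456, 0.9475]  P^+=[0.5969 0.2280; 0.2280 0.6167]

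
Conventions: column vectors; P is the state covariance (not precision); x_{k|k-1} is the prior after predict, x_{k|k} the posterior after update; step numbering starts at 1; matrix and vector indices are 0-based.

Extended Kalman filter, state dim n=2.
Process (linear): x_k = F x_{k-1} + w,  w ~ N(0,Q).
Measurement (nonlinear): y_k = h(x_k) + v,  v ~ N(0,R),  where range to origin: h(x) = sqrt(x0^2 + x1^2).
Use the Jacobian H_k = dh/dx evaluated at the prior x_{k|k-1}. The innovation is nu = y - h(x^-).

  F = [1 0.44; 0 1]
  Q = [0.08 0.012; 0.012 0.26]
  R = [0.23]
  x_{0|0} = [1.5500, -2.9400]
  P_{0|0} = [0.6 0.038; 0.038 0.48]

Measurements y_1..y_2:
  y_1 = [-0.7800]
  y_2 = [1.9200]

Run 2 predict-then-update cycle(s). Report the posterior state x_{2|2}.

step 1: x^-=[0.2564, -2.9400]  P^-=[0.8064 0.2612; 0.2612 0.7400]  H_jac=[0.0869 -0.9962]  S=[0.9253]  K=[-0.2055; -0.7722]  nu=[-3.7312]  x^+=[1.0232, -0.0588]  P^+=[0.7673 0.1144; 0.1144 0.1883]
step 2: x^-=[0.9973, -0.0588]  P^-=[0.9844 0.2092; 0.2092 0.4483]  H_jac=[0.9983 -0.0588]  S=[1.1879]  K=[0.8168; 0.1536]  nu=[0.9210]  x^+=[1.7496, 0.0827]  P^+=[0.1917 0.0602; 0.0602 0.4202]

x_post = [1.7496, 0.0827]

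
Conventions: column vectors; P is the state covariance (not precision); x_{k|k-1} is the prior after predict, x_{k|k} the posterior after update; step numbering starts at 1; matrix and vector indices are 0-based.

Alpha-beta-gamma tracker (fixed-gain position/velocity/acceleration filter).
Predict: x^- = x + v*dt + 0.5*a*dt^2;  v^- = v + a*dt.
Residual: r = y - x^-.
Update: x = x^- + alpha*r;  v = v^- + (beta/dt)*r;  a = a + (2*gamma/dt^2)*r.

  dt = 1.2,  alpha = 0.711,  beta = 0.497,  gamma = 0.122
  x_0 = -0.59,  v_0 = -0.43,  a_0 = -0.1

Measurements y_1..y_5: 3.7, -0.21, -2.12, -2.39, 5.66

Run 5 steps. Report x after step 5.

x_post = 2.5221

step 1: x_pred=-1.1780  r=4.8780  x^+=2.2903  v^+=1.4703  a^+=0.7266
step 2: x_pred=4.5777  r=-4.7877  x^+=1.1737  v^+=0.3592  a^+=-0.0847
step 3: x_pred=1.5438  r=-3.6638  x^+=-1.0612  v^+=-1.2598  a^+=-0.7055
step 4: x_pred=-3.0809  r=0.6909  x^+=-2.5897  v^+=-1.8203  a^+=-0.5884
step 5: x_pred=-5.1977  r=10.8577  x^+=2.5221  v^+=1.9705  a^+=1.2513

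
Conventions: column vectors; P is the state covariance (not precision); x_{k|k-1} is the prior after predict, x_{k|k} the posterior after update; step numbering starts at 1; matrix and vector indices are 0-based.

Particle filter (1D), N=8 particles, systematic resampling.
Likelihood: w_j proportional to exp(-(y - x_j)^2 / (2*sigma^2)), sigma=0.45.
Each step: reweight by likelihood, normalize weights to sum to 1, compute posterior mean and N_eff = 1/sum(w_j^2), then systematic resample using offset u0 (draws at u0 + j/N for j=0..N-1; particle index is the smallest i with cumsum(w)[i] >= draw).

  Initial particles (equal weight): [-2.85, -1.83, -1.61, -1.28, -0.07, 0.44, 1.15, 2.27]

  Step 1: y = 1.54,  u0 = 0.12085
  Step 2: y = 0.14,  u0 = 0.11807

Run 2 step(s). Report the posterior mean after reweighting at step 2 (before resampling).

post_mean = 1.1501

step 1: w=[0.0000, 0.0000, 0.0000, 0.0000, 0.0016, 0.0500, 0.6820, 0.2663]  mean=1.4107  Neff=1.8569  idx=[6, 6, 6, 6, 6, 7, 7, 7]
step 2: w=[0.2000, 0.2000, 0.2000, 0.2000, 0.2000, 0.0000, 0.0000, 0.0000]  mean=1.1501  Neff=5.0010  idx=[0, 1, 1, 2, 3, 3, 4, 4]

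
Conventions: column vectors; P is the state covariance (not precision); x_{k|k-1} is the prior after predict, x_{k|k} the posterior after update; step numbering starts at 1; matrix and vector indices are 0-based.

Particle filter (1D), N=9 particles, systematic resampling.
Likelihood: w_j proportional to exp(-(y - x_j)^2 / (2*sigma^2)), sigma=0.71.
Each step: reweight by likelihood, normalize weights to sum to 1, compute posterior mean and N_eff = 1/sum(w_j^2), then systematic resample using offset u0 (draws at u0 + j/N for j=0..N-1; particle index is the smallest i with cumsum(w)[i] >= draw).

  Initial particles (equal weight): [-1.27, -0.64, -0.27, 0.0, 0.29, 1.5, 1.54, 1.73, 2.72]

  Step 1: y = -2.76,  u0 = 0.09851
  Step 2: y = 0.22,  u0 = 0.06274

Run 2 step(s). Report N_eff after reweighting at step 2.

N_eff = 3.8920

step 1: w=[0.8852, 0.0928, 0.0171, 0.0042, 0.0008, 0.0000, 0.0000, 0.0000, 0.0000]  mean=-1.1879  Neff=1.2619  idx=[0, 0, 0, 0, 0, 0, 0, 0, 2]
step 2: w=[0.0661, 0.0661, 0.0661, 0.0661, 0.0661, 0.0661, 0.0661, 0.0661, 0.4711]  mean=-0.7989  Neff=3.8920  idx=[0, 2, 4, 5, 7, 8, 8, 8, 8]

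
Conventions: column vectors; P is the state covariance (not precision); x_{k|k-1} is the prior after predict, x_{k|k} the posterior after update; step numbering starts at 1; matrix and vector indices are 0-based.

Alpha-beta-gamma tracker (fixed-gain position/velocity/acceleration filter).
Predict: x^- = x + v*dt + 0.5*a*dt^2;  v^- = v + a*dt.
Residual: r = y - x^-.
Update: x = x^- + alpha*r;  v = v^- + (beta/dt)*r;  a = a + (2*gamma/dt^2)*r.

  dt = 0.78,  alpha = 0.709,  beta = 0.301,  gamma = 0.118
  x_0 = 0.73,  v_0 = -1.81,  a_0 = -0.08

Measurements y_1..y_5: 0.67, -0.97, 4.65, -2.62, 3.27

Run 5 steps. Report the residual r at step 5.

step 1: x_pred=-0.7061  r=1.3761  x^+=0.2695  v^+=-1.3414  a^+=0.4538
step 2: x_pred=-0.6387  r=-0.3313  x^+=-0.8736  v^+=-1.1152  a^+=0.3253
step 3: x_pred=-1.6445  r=6.2945  x^+=2.8183  v^+=1.5675  a^+=2.7669
step 4: x_pred=4.8827  r=-7.5027  x^+=-0.4367  v^+=0.8305  a^+=-0.1434
step 5: x_pred=0.1674  r=3.1026  x^+=2.3672  v^+=1.9159  a^+=1.0601

resid = 3.1026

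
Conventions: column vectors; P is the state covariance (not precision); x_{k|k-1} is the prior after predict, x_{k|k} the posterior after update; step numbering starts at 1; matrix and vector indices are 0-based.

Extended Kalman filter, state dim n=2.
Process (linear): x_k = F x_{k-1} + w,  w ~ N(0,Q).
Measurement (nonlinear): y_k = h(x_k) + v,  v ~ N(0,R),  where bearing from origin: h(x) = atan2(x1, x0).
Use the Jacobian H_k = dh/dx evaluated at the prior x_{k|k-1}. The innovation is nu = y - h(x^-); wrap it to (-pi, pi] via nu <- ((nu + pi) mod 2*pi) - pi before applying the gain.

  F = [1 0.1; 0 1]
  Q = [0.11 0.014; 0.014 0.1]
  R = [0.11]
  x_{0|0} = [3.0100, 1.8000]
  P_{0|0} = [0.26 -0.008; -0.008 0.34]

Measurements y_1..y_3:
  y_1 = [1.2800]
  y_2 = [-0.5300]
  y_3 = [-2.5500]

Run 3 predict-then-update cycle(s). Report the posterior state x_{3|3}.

step 1: x^-=[3.1900, 1.8000]  P^-=[0.3718 0.0400; 0.0400 0.4400]  H_jac=[-0.1342 0.2378]  S=[0.1390]  K=[-0.2904; 0.7140]  nu=[0.7663]  x^+=[2.9675, 2.3471]  P^+=[0.3601 0.0688; 0.0688 0.3691]
step 2: x^-=[3.2022, 2.3471]  P^-=[0.4875 0.1197; 0.1197 0.4691]  H_jac=[-0.1489 0.2031]  S=[0.1329]  K=[-0.3631; 0.5828]  nu=[-1.1625]  x^+=[3.6243, 1.6695]  P^+=[0.4700 0.1479; 0.1479 0.4240]
step 3: x^-=[3.7913, 1.6695]  P^-=[0.6138 0.2043; 0.2043 0.5240]  H_jac=[-0.0973 0.2209]  S=[0.1326]  K=[-0.1100; 0.7231]  nu=[-2.9648]  x^+=[4.1174, -0.4743]  P^+=[0.6122 0.2148; 0.2148 0.4546]

x_post = [4.1174, -0.4743]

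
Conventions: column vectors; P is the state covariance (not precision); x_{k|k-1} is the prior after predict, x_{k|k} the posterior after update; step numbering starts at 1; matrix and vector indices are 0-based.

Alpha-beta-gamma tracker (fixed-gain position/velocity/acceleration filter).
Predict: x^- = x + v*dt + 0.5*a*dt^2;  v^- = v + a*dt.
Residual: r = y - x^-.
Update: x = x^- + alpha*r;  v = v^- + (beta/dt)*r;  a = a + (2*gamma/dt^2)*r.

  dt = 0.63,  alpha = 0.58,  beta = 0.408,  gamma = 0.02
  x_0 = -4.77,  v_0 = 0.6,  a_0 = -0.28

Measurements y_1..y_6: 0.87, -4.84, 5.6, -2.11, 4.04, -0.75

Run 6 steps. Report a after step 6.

step 1: x_pred=-4.4476  r=5.3176  x^+=-1.3634  v^+=3.8674  a^+=0.2559
step 2: x_pred=1.1238  r=-5.9638  x^+=-2.3352  v^+=0.1663  a^+=-0.3451
step 3: x_pred=-2.2989  r=7.8989  x^+=2.2825  v^+=5.0643  a^+=0.4509
step 4: x_pred=5.5625  r=-7.6725  x^+=1.1124  v^+=0.3796  a^+=-0.3223
step 5: x_pred=1.2876  r=2.7524  x^+=2.8840  v^+=1.9590  a^+=-0.0449
step 6: x_pred=4.1093  r=-4.8593  x^+=1.2909  v^+=-1.2162  a^+=-0.5346

a_post = -0.5346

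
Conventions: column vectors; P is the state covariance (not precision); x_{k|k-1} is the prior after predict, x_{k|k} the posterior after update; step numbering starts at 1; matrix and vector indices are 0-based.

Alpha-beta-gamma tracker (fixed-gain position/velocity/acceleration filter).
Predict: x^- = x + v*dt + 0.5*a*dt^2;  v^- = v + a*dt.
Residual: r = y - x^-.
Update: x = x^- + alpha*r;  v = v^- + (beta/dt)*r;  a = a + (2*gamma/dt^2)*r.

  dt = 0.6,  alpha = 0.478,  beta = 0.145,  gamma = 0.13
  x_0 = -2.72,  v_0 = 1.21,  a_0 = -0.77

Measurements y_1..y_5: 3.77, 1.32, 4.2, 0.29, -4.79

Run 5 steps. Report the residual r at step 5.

resid = -11.3432

step 1: x_pred=-2.1326  r=5.9026  x^+=0.6888  v^+=2.1745  a^+=3.4930
step 2: x_pred=2.6223  r=-1.3023  x^+=1.9998  v^+=3.9555  a^+=2.5525
step 3: x_pred=4.8325  r=-0.6325  x^+=4.5302  v^+=5.3342  a^+=2.0956
step 4: x_pred=8.1079  r=-7.8179  x^+=4.3709  v^+=4.7022  a^+=-3.5506
step 5: x_pred=6.5532  r=-11.3432  x^+=1.1311  v^+=-0.1694  a^+=-11.7429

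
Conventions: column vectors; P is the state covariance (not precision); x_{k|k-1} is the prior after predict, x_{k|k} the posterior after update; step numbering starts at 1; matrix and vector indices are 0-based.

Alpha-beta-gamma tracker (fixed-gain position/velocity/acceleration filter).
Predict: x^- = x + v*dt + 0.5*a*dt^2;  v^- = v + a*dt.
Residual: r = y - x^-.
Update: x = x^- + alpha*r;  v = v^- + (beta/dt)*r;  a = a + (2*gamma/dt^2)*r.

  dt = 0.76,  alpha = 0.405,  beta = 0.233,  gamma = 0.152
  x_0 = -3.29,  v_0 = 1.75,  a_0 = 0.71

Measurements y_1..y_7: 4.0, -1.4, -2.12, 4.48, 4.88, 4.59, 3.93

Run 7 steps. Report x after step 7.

x_post = 1.6223

step 1: x_pred=-1.7550  r=5.7550  x^+=0.5758  v^+=4.0539  a^+=3.7389
step 2: x_pred=4.7366  r=-6.1366  x^+=2.2513  v^+=5.0142  a^+=0.5091
step 3: x_pred=6.2091  r=-8.3291  x^+=2.8358  v^+=2.8476  a^+=-3.8746
step 4: x_pred=3.8810  r=0.5990  x^+=4.1236  v^+=0.0865  a^+=-3.5593
step 5: x_pred=3.1614  r=1.7186  x^+=3.8574  v^+=-2.0917  a^+=-2.6548
step 6: x_pred=1.5011  r=3.0889  x^+=2.7521  v^+=-3.1623  a^+=-1.0291
step 7: x_pred=0.0515  r=3.8785  x^+=1.6223  v^+=-2.7554  a^+=1.0122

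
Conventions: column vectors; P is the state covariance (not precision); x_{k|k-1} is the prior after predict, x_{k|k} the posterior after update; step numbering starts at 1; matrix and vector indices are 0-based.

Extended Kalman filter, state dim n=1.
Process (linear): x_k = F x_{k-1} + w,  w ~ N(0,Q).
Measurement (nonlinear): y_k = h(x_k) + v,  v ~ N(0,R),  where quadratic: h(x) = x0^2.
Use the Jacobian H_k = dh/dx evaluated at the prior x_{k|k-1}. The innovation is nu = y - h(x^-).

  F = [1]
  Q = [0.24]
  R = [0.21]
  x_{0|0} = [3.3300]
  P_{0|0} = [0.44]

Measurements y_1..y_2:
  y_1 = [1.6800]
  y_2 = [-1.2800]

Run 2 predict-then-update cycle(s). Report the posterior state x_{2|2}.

x_post = [0.7022]

step 1: x^-=[3.3300]  P^-=[0.6800]  H_jac=[6.6600]  S=[30.3718]  K=[0.1491]  nu=[-9.4089]  x^+=[1.9270]  P^+=[0.0047]
step 2: x^-=[1.9270]  P^-=[0.2447]  H_jac=[3.8540]  S=[3.8447]  K=[0.2453]  nu=[-4.9934]  x^+=[0.7022]  P^+=[0.0134]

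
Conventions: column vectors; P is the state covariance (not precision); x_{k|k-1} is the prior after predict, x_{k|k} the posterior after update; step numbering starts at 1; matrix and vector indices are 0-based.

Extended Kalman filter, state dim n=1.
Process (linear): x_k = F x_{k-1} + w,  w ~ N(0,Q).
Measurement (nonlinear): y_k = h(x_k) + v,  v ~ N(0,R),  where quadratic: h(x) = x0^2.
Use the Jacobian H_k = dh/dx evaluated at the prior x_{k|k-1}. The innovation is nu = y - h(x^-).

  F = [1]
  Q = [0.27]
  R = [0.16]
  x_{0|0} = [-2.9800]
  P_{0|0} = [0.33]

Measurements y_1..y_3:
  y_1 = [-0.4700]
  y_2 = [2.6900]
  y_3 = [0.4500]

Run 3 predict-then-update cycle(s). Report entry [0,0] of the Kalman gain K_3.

step 1: x^-=[-2.9800]  P^-=[0.6000]  H_jac=[-5.9600]  S=[21.4730]  K=[-0.1665]  nu=[-9.3504]  x^+=[-1.4228]  P^+=[0.0045]
step 2: x^-=[-1.4228]  P^-=[0.2745]  H_jac=[-2.8457]  S=[2.3826]  K=[-0.3278]  nu=[0.6656]  x^+=[-1.6410]  P^+=[0.0184]
step 3: x^-=[-1.6410]  P^-=[0.2884]  H_jac=[-3.2820]  S=[3.2669]  K=[-0.2898]  nu=[-2.2429]  x^+=[-0.9911]  P^+=[0.0141]

K[0,0] = -0.2898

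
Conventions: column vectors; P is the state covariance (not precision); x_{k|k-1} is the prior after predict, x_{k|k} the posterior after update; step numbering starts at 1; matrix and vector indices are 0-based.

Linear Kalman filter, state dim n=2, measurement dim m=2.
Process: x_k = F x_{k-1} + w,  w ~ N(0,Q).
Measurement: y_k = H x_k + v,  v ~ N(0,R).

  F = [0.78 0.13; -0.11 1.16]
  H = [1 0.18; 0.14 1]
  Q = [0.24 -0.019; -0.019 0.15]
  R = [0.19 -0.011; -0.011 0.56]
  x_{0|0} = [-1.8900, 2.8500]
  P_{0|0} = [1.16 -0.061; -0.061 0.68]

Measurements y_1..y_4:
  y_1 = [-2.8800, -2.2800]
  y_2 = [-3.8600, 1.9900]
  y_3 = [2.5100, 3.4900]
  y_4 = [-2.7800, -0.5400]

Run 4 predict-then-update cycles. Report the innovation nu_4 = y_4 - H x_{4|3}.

step 1: x^-=[-1.1037, 3.5139]  P^-=[0.9449 -0.0703; -0.0703 1.0946]  S=[1.1450 0.2462; 0.2462 1.6534]  K=[0.8328 -0.0865; -0.0314 0.6607]  nu=[-2.4088, -5.6394]  x^+=[-2.6216, -0.1366]  P^+=[0.1739 -0.0820; -0.0820 0.3818]
step 2: x^-=[-2.0626, 0.1299]  P^-=[0.3356 -0.0493; -0.0493 0.6868]  S=[0.5301 0.1090; 0.1090 1.2396]  K=[0.6281 -0.0571; 0.0278 0.5461]  nu=[-1.8207, 2.1489]  x^+=[-3.3291, 1.2526]  P^+=[0.1303 -0.0571; -0.0571 0.3135]
step 3: x^-=[-2.4339, 1.8193]  P^-=[0.3130 -0.0338; -0.0338 0.5880]  S=[0.5098 0.1040; 0.1040 1.1447]  K=[0.6114 -0.0468; 0.0381 0.5061]  nu=[4.6164, 2.0115]  x^+=[0.2947, 3.0130]  P^+=[0.1258 -0.0505; -0.0505 0.2901]
step 4: x^-=[0.6215, 3.4626]  P^-=[0.3112 -0.0311; -0.0311 0.5547]  S=[0.5080 0.1006; 0.1006 1.1121]  K=[0.6103 -0.0439; 0.0381 0.4914]  nu=[-4.0248, -4.0897]  x^+=[-1.6550, 1.2994]  P^+=[0.1252 -0.0489; -0.0489 0.2816]

innov = [-4.0248, -4.0897]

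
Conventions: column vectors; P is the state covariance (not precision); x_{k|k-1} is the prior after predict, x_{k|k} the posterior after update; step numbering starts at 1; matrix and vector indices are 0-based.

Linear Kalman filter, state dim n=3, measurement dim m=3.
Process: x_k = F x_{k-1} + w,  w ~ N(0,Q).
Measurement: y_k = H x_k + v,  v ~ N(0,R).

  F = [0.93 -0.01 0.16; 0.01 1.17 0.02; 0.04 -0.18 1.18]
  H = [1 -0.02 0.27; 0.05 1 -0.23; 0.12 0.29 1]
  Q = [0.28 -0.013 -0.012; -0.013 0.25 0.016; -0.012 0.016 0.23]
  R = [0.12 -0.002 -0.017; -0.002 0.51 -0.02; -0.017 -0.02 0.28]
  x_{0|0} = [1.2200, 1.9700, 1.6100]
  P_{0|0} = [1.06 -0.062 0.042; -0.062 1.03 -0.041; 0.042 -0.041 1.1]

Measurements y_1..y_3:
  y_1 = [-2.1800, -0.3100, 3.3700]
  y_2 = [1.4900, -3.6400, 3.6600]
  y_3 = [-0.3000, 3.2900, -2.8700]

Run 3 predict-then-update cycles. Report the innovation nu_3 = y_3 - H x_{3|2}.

innov = [-2.1778, 5.7455, -7.6355]

step 1: x^-=[1.3725, 2.3493, 1.5940]  P^-=[1.2388 -0.0859 0.2954; -0.0859 1.6572 -0.2333; 0.2954 -0.2333 1.8190]  S=[1.6576 -0.3000 0.8798; -0.3000 2.3584 -0.1730; 0.8798 -0.1730 2.1858]  K=[0.8946 0.0628 -0.1634; -0.0843 0.7275 0.1999; 0.0182 -0.2095 0.7935]  nu=[-3.9359, -2.3613, 0.9300]  x^+=[-2.4490, 1.1490, 2.7551]  P^+=[0.1319 0.0084 -0.0805; 0.0084 0.3529 -0.0605; -0.0805 -0.0605 0.2533]
step 2: x^-=[-1.8482, 1.3750, 2.9463]  P^-=[0.3767 -0.0189 -0.0464; -0.0189 0.7305 -0.1362; -0.0464 -0.1362 0.6123]  S=[0.5188 -0.0820 0.1280; -0.0820 1.3357 -0.0774; 0.1280 -0.0774 0.8677]  K=[0.7378 0.0468 -0.1124; -0.0813 0.5732 0.1477; 0.0520 -0.1694 0.6309]  nu=[2.5702, -4.2449, 0.5368]  x^+=[-0.2107, -1.1880, 4.1376]  P^+=[0.1065 0.0056 -0.0594; 0.0056 0.2778 -0.0500; -0.0594 -0.0500 0.2008]
step 3: x^-=[0.4780, -1.3093, 5.0878]  P^-=[0.3597 -0.0190 -0.0341; -0.0190 0.6281 -0.1070; -0.0341 -0.1070 0.5343]  S=[0.5024 -0.0708 0.1199; -0.0708 1.2154 -0.0618; 0.1199 -0.0618 0.8007]  K=[0.7286 0.0429 -0.1013; -0.0789 0.5390 0.1444; 0.0577 -0.1566 0.6027]  nu=[-2.1778, 5.7455, -7.6355]  x^+=[-0.0889, 0.8571, -0.5391]  P^+=[0.1041 0.0045 -0.0554; 0.0045 0.2615 -0.0454; -0.0554 -0.0454 0.1907]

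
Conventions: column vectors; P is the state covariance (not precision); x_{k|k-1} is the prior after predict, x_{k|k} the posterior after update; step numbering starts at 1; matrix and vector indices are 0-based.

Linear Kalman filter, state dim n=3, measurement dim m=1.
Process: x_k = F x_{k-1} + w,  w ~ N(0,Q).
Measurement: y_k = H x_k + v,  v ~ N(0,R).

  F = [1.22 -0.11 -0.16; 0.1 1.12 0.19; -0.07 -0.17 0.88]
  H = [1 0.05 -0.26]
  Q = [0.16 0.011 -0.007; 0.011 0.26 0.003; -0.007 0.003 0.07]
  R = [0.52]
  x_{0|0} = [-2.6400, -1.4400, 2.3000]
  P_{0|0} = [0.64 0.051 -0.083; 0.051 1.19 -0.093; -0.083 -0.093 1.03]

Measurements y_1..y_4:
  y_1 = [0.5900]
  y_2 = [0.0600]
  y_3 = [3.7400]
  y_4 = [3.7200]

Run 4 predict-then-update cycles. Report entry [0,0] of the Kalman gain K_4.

K[0,0] = 0.5572

step 1: x^-=[-3.4304, -1.4398, 2.4536]  P^-=[1.1688 -0.0190 -0.2782; -0.0190 1.7650 -0.1556; -0.2782 -0.1556 0.9444]  S=[1.9038]  K=[0.6514; 0.0576; -0.2792]  nu=[4.7303]  x^+=[-0.3491, -1.1673, 1.1330]  P^+=[0.3609 -0.0905 0.0680; -0.0905 1.7587 -0.1249; 0.0680 -0.1249 0.7960]
step 2: x^-=[-0.4787, -1.1270, 1.2199]  P^-=[0.7322 -0.2688 -0.0164; -0.2688 2.4276 -0.3067; -0.0164 -0.3067 0.7659]  S=[1.2997]  K=[0.5563; -0.0520; -0.1777]  nu=[0.9123]  x^+=[0.0288, -1.1745, 1.0578]  P^+=[0.3300 -0.2311 0.1120; -0.2311 2.4241 -0.3187; 0.1120 -0.3187 0.7249]
step 3: x^-=[-0.0050, -1.1115, 1.1285]  P^-=[0.7061 -0.4948 0.0979; -0.4948 3.1471 -0.6131; 0.0979 -0.6131 0.7791]  S=[1.2022]  K=[0.5456; -0.1481; -0.1125]  nu=[4.0940]  x^+=[2.2287, -1.7178, 0.6679]  P^+=[0.3482 -0.3976 0.1717; -0.3976 3.1207 -0.6331; 0.1717 -0.6331 0.7638]
step 4: x^-=[2.8011, -1.5741, 0.7238]  P^-=[0.7530 -0.7294 0.2238; -0.7294 3.8537 -1.0187; 0.2238 -1.0187 0.9122]  S=[1.1815]  K=[0.5572; -0.2301; -0.0544]  nu=[1.1858]  x^+=[3.4619, -1.8470, 0.6593]  P^+=[0.3862 -0.5779 0.2597; -0.5779 3.7911 -1.0334; 0.2597 -1.0334 0.9087]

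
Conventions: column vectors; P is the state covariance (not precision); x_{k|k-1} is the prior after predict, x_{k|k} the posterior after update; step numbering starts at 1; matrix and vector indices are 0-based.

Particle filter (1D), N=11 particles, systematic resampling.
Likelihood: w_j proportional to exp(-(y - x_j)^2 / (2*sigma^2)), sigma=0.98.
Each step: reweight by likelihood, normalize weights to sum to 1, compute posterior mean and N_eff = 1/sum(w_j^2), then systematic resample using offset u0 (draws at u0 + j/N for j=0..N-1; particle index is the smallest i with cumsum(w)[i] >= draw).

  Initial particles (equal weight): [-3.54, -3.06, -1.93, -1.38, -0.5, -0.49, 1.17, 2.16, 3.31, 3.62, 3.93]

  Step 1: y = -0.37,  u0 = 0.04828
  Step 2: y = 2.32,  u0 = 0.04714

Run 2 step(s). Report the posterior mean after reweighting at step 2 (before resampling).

step 1: w=[0.0017, 0.0072, 0.0878, 0.1832, 0.3088, 0.3092, 0.0906, 0.0111, 0.0003, 0.0001, 0.0000]  mean=-0.6247  Neff=4.1554  idx=[2, 3, 3, 4, 4, 4, 5, 5, 5, 5, 6]
step 2: w=[0.0001, 0.0013, 0.0013, 0.0258, 0.0258, 0.0258, 0.0266, 0.0266, 0.0266, 0.0266, 0.8137]  mean=0.8574  Neff=1.4995  idx=[4, 8, 10, 10, 10, 10, 10, 10, 10, 10, 10]

post_mean = 0.8574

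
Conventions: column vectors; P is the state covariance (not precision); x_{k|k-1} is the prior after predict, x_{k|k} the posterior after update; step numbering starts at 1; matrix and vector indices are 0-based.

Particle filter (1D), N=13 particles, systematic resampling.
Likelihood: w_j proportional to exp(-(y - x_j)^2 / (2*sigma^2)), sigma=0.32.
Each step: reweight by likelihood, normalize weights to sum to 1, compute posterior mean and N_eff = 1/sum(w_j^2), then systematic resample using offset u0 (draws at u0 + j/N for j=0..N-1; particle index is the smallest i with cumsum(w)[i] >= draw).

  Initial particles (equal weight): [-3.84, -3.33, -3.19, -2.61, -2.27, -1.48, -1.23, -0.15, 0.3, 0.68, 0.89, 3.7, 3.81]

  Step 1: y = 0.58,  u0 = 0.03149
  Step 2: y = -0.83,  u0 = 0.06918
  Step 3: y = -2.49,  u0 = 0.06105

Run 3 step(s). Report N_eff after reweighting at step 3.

N_eff = 12.0000

step 1: w=[0.0000, 0.0000, 0.0000, 0.0000, 0.0000, 0.0000, 0.0000, 0.0318, 0.2922, 0.4081, 0.2680, 0.0000, 0.0000]  mean=0.5989  Neff=3.0796  idx=[7, 8, 8, 8, 9, 9, 9, 9, 9, 9, 10, 10, 10]
step 2: w=[0.9460, 0.0177, 0.0177, 0.0177, 0.0001, 0.0001, 0.0001, 0.0001, 0.0001, 0.0001, 0.0000, 0.0000, 0.0000]  mean=-0.1254  Neff=1.1162  idx=[0, 0, 0, 0, 0, 0, 0, 0, 0, 0, 0, 0, 3]
step 3: w=[0.0833, 0.0833, 0.0833, 0.0833, 0.0833, 0.0833, 0.0833, 0.0833, 0.0833, 0.0833, 0.0833, 0.0833, 0.0000]  mean=-0.1500  Neff=12.0000  idx=[0, 1, 2, 3, 4, 5, 6, 7, 8, 9, 9, 10, 11]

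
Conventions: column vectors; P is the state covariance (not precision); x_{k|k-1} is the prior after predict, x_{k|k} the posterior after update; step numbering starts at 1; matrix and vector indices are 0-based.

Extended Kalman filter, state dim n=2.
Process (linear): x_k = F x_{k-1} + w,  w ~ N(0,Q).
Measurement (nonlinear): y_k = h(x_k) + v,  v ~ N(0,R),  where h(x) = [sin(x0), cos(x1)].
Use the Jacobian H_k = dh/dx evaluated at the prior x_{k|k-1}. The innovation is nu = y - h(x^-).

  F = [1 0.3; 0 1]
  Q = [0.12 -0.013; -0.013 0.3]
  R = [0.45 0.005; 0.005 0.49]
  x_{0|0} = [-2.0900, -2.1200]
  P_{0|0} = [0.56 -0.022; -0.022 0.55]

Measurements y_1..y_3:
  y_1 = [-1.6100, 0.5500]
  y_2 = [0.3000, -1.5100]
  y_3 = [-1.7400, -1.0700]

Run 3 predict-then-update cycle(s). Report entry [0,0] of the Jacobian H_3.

step 1: x^-=[-2.7260, -2.1200]  P^-=[0.7163 0.1300; 0.1300 0.8500]  H_jac=[-0.9149 0.0000; 0.0000 0.8529]  S=[1.0495 -0.0964; -0.0964 1.1084]  K=[-0.6202 0.0461; -0.0536 0.6494]  nu=[-1.2063, 1.0720]  x^+=[-1.9285, -1.3591]  P^+=[0.3048 0.0228; 0.0228 0.3728]
step 2: x^-=[-2.3363, -1.3591]  P^-=[0.4720 0.1217; 0.1217 0.6728]  H_jac=[-0.6929 0.0000; 0.0000 0.9777]  S=[0.6766 -0.0774; -0.0774 1.1331]  K=[-0.4751 0.0725; -0.0586 0.5765]  nu=[1.0211, -1.7201]  x^+=[-2.9461, -2.4106]  P^+=[0.3080 0.0339; 0.0339 0.2886]
step 3: x^-=[-3.6693, -2.4106]  P^-=[0.4744 0.1075; 0.1075 0.5886]  H_jac=[-0.8640 0.0000; 0.0000 0.6676]  S=[0.8041 -0.0570; -0.0570 0.7524]  K=[-0.5056 0.0571; -0.0789 0.5164]  nu=[-2.2435, -0.3255]  x^+=[-2.5534, -2.4016]  P^+=[0.2630 0.0381; 0.0381 0.3784]

H_jac[0,0] = -0.8640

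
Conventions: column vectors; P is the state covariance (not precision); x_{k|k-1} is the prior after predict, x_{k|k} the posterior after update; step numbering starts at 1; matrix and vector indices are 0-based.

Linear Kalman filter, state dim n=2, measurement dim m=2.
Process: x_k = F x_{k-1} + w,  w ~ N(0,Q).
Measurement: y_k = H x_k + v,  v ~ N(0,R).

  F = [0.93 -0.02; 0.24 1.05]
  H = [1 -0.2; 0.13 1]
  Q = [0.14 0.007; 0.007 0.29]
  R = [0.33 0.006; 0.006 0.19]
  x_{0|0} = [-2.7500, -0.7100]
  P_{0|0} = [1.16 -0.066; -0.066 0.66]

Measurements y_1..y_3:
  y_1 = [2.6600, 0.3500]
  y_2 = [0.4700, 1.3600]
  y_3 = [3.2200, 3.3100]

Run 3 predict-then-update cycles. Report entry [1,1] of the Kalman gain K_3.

K[1,1] = 0.6944

step 1: x^-=[-2.5433, -1.4055]  P^-=[1.1460 0.1879; 0.1879 1.0512]  S=[1.4429 0.1278; 0.1278 1.3094]  K=[0.7519 0.1839; -0.0890 0.8301]  nu=[4.9222, 2.0861]  x^+=[1.5414, -0.1117]  P^+=[0.2506 0.0069; 0.0069 0.1563]
step 2: x^-=[1.4358, 0.2526]  P^-=[0.3566 0.0663; 0.0663 0.4802]  S=[0.6792 0.0209; 0.0209 0.6935]  K=[0.5009 0.1474; -0.0655 0.7069]  nu=[-0.9152, 0.9207]  x^+=[1.1130, 0.9634]  P^+=[0.1680 0.0092; 0.0092 0.1327]
step 3: x^-=[1.0159, 1.2787]  P^-=[0.2850 0.0506; 0.0506 0.4506]  S=[0.6128 0.0022; 0.0022 0.6586]  K=[0.4481 0.1316; -0.0670 0.6944]  nu=[2.4599, 1.8992]  x^+=[2.3681, 2.4328]  P^+=[0.1503 0.0082; 0.0082 0.1305]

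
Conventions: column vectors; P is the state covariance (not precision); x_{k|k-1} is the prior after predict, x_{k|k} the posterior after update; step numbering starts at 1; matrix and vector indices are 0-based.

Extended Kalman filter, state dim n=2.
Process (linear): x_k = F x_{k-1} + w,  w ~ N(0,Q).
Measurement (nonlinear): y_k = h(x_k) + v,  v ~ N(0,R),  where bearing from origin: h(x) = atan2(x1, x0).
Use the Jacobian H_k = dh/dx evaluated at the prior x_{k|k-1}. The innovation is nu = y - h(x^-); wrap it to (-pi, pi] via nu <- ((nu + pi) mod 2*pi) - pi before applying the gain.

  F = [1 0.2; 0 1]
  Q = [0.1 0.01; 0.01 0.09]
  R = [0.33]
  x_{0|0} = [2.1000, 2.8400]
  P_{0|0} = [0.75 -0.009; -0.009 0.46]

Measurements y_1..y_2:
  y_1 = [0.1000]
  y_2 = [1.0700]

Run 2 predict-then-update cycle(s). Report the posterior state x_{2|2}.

step 1: x^-=[2.6680, 2.8400]  P^-=[0.8648 0.0930; 0.0930 0.5500]  H_jac=[-0.1870 0.1757]  S=[0.3711]  K=[-0.3918; 0.2135]  nu=[-0.7166]  x^+=[2.9488, 2.6870]  P^+=[0.8078 0.1241; 0.1241 0.5331]
step 2: x^-=[3.4862, 2.6870]  P^-=[0.9788 0.2407; 0.2407 0.6231]  H_jac=[-0.1387 0.1799]  S=[0.3570]  K=[-0.2590; 0.2206]  nu=[0.4133]  x^+=[3.3791, 2.7782]  P^+=[0.9548 0.2611; 0.2611 0.6057]

x_post = [3.3791, 2.7782]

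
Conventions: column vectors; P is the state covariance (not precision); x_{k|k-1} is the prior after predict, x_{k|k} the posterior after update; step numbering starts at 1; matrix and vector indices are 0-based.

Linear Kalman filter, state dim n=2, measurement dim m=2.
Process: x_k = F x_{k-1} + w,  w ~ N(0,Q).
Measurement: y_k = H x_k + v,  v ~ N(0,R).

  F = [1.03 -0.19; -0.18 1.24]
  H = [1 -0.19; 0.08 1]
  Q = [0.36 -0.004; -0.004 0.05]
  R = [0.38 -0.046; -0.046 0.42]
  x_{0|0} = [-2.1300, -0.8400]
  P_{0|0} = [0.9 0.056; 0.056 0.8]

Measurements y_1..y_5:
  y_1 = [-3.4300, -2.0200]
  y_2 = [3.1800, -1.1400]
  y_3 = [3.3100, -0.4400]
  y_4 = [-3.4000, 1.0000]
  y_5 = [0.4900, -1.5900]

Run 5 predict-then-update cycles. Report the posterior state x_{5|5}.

step 1: x^-=[-2.0343, -0.6582]  P^-=[1.3218 -0.2859; -0.2859 1.2842]  S=[1.8568 -0.4658; -0.4658 1.6670]  K=[0.7678 0.1065; -0.1028 0.7280]  nu=[-1.5208, -1.1991]  x^+=[-3.3297, -1.3748]  P^+=[0.2843 -0.0133; -0.0133 0.3115]
step 2: x^-=[-3.1684, -1.1054]  P^-=[0.6781 -0.1476; -0.1476 0.5442]  S=[1.1339 -0.2405; -0.2405 0.9449]  K=[0.6362 0.0631; -0.1077 0.5360]  nu=[6.1383, 0.2189]  x^+=[0.7506, -1.6490]  P^+=[0.2348 -0.0215; -0.0215 0.2318]
step 3: x^-=[1.0865, -2.1799]  P^-=[0.6259 -0.1304; -0.1304 0.4236]  S=[1.0707 -0.2048; -0.2048 0.8268]  K=[0.6184 0.0561; -0.1064 0.4734]  nu=[1.8093, 1.6530]  x^+=[2.2980, -1.5898]  P^+=[0.2280 -0.0231; -0.0231 0.2056]
step 4: x^-=[2.6690, -2.3850]  P^-=[0.6184 -0.1251; -0.1251 0.3838]  S=[1.0598 -0.1926; -0.1926 0.7878]  K=[0.6159 0.0546; -0.1053 0.4488]  nu=[-6.5222, 3.1715]  x^+=[-1.1745, -0.2752]  P^+=[0.2270 -0.0235; -0.0235 0.1952]
step 5: x^-=[-1.1574, -0.1299]  P^-=[0.6171 -0.1230; -0.1230 0.3680]  S=[1.0571 -0.1877; -0.1877 0.7723]  K=[0.6155 0.0543; -0.1047 0.4384]  nu=[1.6227, -1.3675]  x^+=[-0.2328, -0.8992]  P^+=[0.2269 -0.0237; -0.0237 0.1908]

x_post = [-0.2328, -0.8992]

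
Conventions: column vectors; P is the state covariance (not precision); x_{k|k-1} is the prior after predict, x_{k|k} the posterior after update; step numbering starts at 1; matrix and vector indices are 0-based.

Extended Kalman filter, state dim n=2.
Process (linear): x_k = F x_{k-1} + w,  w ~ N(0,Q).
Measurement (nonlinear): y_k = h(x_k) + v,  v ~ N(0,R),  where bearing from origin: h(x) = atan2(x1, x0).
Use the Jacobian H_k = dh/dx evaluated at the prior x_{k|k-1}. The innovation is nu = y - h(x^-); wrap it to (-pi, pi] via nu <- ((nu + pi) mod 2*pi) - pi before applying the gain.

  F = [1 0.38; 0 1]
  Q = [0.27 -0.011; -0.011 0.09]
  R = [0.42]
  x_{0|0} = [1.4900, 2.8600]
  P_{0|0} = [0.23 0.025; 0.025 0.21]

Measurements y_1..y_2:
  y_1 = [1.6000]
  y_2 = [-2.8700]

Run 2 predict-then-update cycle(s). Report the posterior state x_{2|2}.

x_post = [2.9495, 3.1479]

step 1: x^-=[2.5768, 2.8600]  P^-=[0.5493 0.0938; 0.0938 0.3000]  H_jac=[-0.1930 0.1739]  S=[0.4432]  K=[-0.2024; 0.0768]  nu=[0.7626]  x^+=[2.4225, 2.9186]  P^+=[0.5312 0.1007; 0.1007 0.2974]
step 2: x^-=[3.5315, 2.9186]  P^-=[0.9206 0.2027; 0.2027 0.3874]  H_jac=[-0.1390 0.1682]  S=[0.4393]  K=[-0.2138; 0.0842]  nu=[2.7225]  x^+=[2.9495, 3.1479]  P^+=[0.9006 0.2106; 0.2106 0.3843]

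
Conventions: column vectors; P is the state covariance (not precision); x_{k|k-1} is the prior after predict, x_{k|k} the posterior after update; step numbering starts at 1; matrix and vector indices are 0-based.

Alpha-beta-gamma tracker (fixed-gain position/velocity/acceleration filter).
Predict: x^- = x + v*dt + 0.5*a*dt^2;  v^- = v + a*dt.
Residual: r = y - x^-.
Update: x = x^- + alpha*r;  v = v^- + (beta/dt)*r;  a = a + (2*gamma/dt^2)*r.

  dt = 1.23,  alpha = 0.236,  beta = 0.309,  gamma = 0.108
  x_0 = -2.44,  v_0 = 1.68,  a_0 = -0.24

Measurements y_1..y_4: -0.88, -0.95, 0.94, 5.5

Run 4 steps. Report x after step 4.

x_post = 1.4974

step 1: x_pred=-0.5551  r=-0.3249  x^+=-0.6318  v^+=1.3032  a^+=-0.2864
step 2: x_pred=0.7545  r=-1.7045  x^+=0.3522  v^+=0.5227  a^+=-0.5297
step 3: x_pred=0.5945  r=0.3455  x^+=0.6760  v^+=-0.0420  a^+=-0.4804
step 4: x_pred=0.2609  r=5.2391  x^+=1.4974  v^+=0.6832  a^+=0.2676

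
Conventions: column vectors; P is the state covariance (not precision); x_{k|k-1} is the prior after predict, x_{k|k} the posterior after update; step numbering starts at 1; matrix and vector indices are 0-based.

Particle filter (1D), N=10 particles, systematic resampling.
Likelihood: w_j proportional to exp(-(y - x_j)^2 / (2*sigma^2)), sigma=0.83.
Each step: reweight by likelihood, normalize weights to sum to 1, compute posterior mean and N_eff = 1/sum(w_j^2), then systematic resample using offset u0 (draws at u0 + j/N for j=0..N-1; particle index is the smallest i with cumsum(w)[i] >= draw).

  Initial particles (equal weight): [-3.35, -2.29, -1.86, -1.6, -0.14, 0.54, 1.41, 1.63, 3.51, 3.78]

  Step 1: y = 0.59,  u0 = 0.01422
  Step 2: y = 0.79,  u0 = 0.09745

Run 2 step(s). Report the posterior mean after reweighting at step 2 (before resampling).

post_mean = 0.7124

step 1: w=[0.0000, 0.0009, 0.0046, 0.0110, 0.2429, 0.3570, 0.2195, 0.1631, 0.0007, 0.0002]  mean=0.7095  Neff=3.8255  idx=[3, 4, 4, 5, 5, 5, 5, 6, 6, 7]
step 2: w=[0.0023, 0.0761, 0.0761, 0.1362, 0.1362, 0.1362, 0.1362, 0.1078, 0.1078, 0.0854]  mean=0.7124  Neff=8.6009  idx=[2, 3, 4, 4, 5, 6, 6, 7, 8, 9]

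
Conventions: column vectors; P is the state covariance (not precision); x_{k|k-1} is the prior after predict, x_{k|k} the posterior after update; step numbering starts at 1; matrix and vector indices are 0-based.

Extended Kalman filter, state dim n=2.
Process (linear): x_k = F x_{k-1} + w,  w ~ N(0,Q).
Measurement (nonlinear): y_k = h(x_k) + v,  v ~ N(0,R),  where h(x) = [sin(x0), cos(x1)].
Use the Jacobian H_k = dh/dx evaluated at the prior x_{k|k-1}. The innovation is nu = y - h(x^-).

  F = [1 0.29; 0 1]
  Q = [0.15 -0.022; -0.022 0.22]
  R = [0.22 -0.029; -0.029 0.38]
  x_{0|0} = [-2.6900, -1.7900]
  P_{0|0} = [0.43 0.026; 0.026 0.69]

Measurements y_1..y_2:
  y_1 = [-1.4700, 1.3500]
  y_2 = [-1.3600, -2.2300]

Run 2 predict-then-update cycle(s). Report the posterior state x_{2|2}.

step 1: x^-=[-3.2091, -1.7900]  P^-=[0.6531 0.2041; 0.2041 0.9100]  H_jac=[-0.9977 0.0000; 0.0000 0.9761]  S=[0.8701 -0.2278; -0.2278 1.2470]  K=[-0.7426 0.0241; -0.0500 0.7032]  nu=[-1.5375, 1.5675]  x^+=[-2.0296, -0.6110]  P^+=[0.1644 0.0315; 0.0315 0.2752]
step 2: x^-=[-2.2068, -0.6110]  P^-=[0.3558 0.0893; 0.0893 0.4952]  H_jac=[-0.5940 0.0000; 0.0000 0.5737]  S=[0.3455 -0.0594; -0.0594 0.5430]  K=[-0.6069 0.0279; -0.0647 0.5162]  nu=[-0.5555, -3.0491]  x^+=[-1.9548, -2.1488]  P^+=[0.2261 0.0492; 0.0492 0.3452]

x_post = [-1.9548, -2.1488]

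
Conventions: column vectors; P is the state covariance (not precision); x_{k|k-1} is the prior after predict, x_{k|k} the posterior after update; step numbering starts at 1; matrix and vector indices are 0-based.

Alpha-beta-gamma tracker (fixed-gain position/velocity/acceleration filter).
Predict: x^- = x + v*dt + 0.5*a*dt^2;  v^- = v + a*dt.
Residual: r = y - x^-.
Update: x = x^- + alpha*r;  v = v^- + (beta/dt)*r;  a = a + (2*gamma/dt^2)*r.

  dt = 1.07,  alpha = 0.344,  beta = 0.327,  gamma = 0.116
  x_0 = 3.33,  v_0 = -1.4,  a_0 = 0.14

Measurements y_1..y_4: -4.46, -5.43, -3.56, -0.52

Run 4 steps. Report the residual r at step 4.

step 1: x_pred=1.9121  r=-6.3721  x^+=-0.2799  v^+=-3.1976  a^+=-1.1512
step 2: x_pred=-4.3603  r=-1.0697  x^+=-4.7283  v^+=-4.7563  a^+=-1.3680
step 3: x_pred=-10.6006  r=7.0406  x^+=-8.1787  v^+=-4.0684  a^+=0.0587
step 4: x_pred=-12.4982  r=11.9782  x^+=-8.3777  v^+=-0.3449  a^+=2.4859

resid = 11.9782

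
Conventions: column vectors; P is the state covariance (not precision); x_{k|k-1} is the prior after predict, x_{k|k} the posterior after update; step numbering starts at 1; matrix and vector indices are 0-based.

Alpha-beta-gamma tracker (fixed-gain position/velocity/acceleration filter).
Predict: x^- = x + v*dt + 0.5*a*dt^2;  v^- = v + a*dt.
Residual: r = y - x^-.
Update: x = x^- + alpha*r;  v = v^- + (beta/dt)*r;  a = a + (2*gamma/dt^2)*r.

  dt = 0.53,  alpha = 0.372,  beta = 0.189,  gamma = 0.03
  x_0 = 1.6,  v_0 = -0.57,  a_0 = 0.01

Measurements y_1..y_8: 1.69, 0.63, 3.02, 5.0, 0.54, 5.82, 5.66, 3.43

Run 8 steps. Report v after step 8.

v_post = 1.9122

step 1: x_pred=1.2993  r=0.3907  x^+=1.4446  v^+=-0.4254  a^+=0.0935
step 2: x_pred=1.2323  r=-0.6023  x^+=1.0083  v^+=-0.5906  a^+=-0.0352
step 3: x_pred=0.6903  r=2.3297  x^+=1.5569  v^+=0.2215  a^+=0.4624
step 4: x_pred=1.7393  r=3.2607  x^+=2.9523  v^+=1.6294  a^+=1.1589
step 5: x_pred=3.9786  r=-3.4386  x^+=2.6994  v^+=1.0174  a^+=0.4244
step 6: x_pred=3.2983  r=2.5217  x^+=4.2363  v^+=2.1416  a^+=0.9631
step 7: x_pred=5.5067  r=0.1533  x^+=5.5637  v^+=2.7067  a^+=0.9958
step 8: x_pred=7.1381  r=-3.7081  x^+=5.7587  v^+=1.9122  a^+=0.2038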